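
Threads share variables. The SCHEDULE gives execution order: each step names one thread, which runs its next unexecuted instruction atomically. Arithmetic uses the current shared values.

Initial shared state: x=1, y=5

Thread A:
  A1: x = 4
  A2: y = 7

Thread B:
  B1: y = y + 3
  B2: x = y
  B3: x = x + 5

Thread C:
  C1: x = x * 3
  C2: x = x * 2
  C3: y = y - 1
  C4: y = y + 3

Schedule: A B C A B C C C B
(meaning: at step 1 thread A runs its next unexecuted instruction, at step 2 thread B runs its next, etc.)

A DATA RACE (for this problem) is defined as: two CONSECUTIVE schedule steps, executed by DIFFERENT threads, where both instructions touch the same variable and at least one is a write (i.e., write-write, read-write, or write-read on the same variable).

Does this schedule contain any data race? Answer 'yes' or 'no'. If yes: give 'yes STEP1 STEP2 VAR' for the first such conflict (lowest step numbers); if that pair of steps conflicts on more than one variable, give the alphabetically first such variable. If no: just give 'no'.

Answer: yes 4 5 y

Derivation:
Steps 1,2: A(r=-,w=x) vs B(r=y,w=y). No conflict.
Steps 2,3: B(r=y,w=y) vs C(r=x,w=x). No conflict.
Steps 3,4: C(r=x,w=x) vs A(r=-,w=y). No conflict.
Steps 4,5: A(y = 7) vs B(x = y). RACE on y (W-R).
Steps 5,6: B(x = y) vs C(x = x * 2). RACE on x (W-W).
Steps 6,7: same thread (C). No race.
Steps 7,8: same thread (C). No race.
Steps 8,9: C(r=y,w=y) vs B(r=x,w=x). No conflict.
First conflict at steps 4,5.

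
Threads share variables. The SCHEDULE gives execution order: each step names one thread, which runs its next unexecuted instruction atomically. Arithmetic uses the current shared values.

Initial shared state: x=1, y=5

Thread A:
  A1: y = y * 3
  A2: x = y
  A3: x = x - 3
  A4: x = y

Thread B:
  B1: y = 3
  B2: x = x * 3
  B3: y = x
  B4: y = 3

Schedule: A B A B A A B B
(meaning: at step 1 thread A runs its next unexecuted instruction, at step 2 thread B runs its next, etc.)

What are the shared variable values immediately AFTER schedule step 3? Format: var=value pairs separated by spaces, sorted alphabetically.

Step 1: thread A executes A1 (y = y * 3). Shared: x=1 y=15. PCs: A@1 B@0
Step 2: thread B executes B1 (y = 3). Shared: x=1 y=3. PCs: A@1 B@1
Step 3: thread A executes A2 (x = y). Shared: x=3 y=3. PCs: A@2 B@1

Answer: x=3 y=3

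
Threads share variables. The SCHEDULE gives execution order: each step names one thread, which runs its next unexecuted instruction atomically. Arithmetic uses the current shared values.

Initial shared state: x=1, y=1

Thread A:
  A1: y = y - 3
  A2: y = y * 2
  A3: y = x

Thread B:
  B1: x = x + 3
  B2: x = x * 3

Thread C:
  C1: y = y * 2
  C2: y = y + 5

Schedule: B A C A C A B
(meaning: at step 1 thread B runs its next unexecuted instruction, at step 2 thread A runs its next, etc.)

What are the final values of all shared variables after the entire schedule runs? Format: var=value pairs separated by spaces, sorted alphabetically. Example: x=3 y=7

Step 1: thread B executes B1 (x = x + 3). Shared: x=4 y=1. PCs: A@0 B@1 C@0
Step 2: thread A executes A1 (y = y - 3). Shared: x=4 y=-2. PCs: A@1 B@1 C@0
Step 3: thread C executes C1 (y = y * 2). Shared: x=4 y=-4. PCs: A@1 B@1 C@1
Step 4: thread A executes A2 (y = y * 2). Shared: x=4 y=-8. PCs: A@2 B@1 C@1
Step 5: thread C executes C2 (y = y + 5). Shared: x=4 y=-3. PCs: A@2 B@1 C@2
Step 6: thread A executes A3 (y = x). Shared: x=4 y=4. PCs: A@3 B@1 C@2
Step 7: thread B executes B2 (x = x * 3). Shared: x=12 y=4. PCs: A@3 B@2 C@2

Answer: x=12 y=4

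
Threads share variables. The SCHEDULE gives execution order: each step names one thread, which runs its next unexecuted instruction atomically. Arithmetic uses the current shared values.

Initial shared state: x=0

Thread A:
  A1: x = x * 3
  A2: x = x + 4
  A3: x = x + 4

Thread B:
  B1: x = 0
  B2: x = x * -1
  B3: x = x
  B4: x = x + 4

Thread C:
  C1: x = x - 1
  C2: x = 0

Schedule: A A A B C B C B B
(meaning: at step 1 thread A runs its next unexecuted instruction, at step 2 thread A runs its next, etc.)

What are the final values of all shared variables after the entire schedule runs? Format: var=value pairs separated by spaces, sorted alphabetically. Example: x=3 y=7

Answer: x=4

Derivation:
Step 1: thread A executes A1 (x = x * 3). Shared: x=0. PCs: A@1 B@0 C@0
Step 2: thread A executes A2 (x = x + 4). Shared: x=4. PCs: A@2 B@0 C@0
Step 3: thread A executes A3 (x = x + 4). Shared: x=8. PCs: A@3 B@0 C@0
Step 4: thread B executes B1 (x = 0). Shared: x=0. PCs: A@3 B@1 C@0
Step 5: thread C executes C1 (x = x - 1). Shared: x=-1. PCs: A@3 B@1 C@1
Step 6: thread B executes B2 (x = x * -1). Shared: x=1. PCs: A@3 B@2 C@1
Step 7: thread C executes C2 (x = 0). Shared: x=0. PCs: A@3 B@2 C@2
Step 8: thread B executes B3 (x = x). Shared: x=0. PCs: A@3 B@3 C@2
Step 9: thread B executes B4 (x = x + 4). Shared: x=4. PCs: A@3 B@4 C@2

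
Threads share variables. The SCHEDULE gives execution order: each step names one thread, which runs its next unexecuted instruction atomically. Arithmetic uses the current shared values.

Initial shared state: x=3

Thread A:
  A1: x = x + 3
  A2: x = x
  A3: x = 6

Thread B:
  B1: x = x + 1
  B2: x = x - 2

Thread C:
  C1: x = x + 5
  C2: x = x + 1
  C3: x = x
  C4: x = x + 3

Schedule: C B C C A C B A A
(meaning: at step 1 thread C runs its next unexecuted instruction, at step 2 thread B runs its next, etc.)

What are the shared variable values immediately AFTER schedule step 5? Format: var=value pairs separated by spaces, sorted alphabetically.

Answer: x=13

Derivation:
Step 1: thread C executes C1 (x = x + 5). Shared: x=8. PCs: A@0 B@0 C@1
Step 2: thread B executes B1 (x = x + 1). Shared: x=9. PCs: A@0 B@1 C@1
Step 3: thread C executes C2 (x = x + 1). Shared: x=10. PCs: A@0 B@1 C@2
Step 4: thread C executes C3 (x = x). Shared: x=10. PCs: A@0 B@1 C@3
Step 5: thread A executes A1 (x = x + 3). Shared: x=13. PCs: A@1 B@1 C@3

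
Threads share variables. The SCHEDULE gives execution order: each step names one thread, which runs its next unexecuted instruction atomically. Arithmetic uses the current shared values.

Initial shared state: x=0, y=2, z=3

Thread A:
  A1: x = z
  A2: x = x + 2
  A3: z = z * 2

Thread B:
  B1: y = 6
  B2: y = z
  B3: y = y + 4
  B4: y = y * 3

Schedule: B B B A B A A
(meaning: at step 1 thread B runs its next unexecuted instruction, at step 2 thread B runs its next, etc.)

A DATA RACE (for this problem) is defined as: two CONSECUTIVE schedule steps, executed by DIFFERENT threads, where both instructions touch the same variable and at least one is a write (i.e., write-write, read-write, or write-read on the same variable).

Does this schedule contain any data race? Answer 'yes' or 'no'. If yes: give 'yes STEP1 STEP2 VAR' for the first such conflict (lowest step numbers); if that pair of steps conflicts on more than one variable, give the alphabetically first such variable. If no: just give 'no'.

Steps 1,2: same thread (B). No race.
Steps 2,3: same thread (B). No race.
Steps 3,4: B(r=y,w=y) vs A(r=z,w=x). No conflict.
Steps 4,5: A(r=z,w=x) vs B(r=y,w=y). No conflict.
Steps 5,6: B(r=y,w=y) vs A(r=x,w=x). No conflict.
Steps 6,7: same thread (A). No race.

Answer: no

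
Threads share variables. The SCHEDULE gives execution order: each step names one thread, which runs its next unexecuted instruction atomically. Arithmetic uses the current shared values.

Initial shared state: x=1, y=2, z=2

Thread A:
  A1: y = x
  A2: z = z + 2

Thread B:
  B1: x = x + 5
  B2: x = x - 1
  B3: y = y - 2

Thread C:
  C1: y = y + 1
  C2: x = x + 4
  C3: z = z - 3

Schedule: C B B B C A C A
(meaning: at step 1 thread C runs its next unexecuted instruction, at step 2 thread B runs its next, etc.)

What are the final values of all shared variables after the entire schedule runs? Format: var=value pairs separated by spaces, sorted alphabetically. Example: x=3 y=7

Answer: x=9 y=9 z=1

Derivation:
Step 1: thread C executes C1 (y = y + 1). Shared: x=1 y=3 z=2. PCs: A@0 B@0 C@1
Step 2: thread B executes B1 (x = x + 5). Shared: x=6 y=3 z=2. PCs: A@0 B@1 C@1
Step 3: thread B executes B2 (x = x - 1). Shared: x=5 y=3 z=2. PCs: A@0 B@2 C@1
Step 4: thread B executes B3 (y = y - 2). Shared: x=5 y=1 z=2. PCs: A@0 B@3 C@1
Step 5: thread C executes C2 (x = x + 4). Shared: x=9 y=1 z=2. PCs: A@0 B@3 C@2
Step 6: thread A executes A1 (y = x). Shared: x=9 y=9 z=2. PCs: A@1 B@3 C@2
Step 7: thread C executes C3 (z = z - 3). Shared: x=9 y=9 z=-1. PCs: A@1 B@3 C@3
Step 8: thread A executes A2 (z = z + 2). Shared: x=9 y=9 z=1. PCs: A@2 B@3 C@3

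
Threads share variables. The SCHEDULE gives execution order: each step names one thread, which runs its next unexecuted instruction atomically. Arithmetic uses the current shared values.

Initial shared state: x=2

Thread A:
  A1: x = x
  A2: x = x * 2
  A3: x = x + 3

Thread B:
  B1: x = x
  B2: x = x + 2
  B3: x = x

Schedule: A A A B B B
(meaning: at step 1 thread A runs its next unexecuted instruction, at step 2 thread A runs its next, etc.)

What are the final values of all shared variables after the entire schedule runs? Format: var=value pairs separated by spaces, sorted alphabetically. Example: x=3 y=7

Step 1: thread A executes A1 (x = x). Shared: x=2. PCs: A@1 B@0
Step 2: thread A executes A2 (x = x * 2). Shared: x=4. PCs: A@2 B@0
Step 3: thread A executes A3 (x = x + 3). Shared: x=7. PCs: A@3 B@0
Step 4: thread B executes B1 (x = x). Shared: x=7. PCs: A@3 B@1
Step 5: thread B executes B2 (x = x + 2). Shared: x=9. PCs: A@3 B@2
Step 6: thread B executes B3 (x = x). Shared: x=9. PCs: A@3 B@3

Answer: x=9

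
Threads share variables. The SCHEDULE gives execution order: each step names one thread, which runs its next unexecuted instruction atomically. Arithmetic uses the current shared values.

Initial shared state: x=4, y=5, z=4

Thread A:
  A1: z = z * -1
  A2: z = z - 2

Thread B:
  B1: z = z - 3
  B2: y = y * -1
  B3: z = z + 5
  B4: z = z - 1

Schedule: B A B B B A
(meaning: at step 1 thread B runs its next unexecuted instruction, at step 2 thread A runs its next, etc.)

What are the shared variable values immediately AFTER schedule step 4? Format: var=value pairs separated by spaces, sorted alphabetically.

Answer: x=4 y=-5 z=4

Derivation:
Step 1: thread B executes B1 (z = z - 3). Shared: x=4 y=5 z=1. PCs: A@0 B@1
Step 2: thread A executes A1 (z = z * -1). Shared: x=4 y=5 z=-1. PCs: A@1 B@1
Step 3: thread B executes B2 (y = y * -1). Shared: x=4 y=-5 z=-1. PCs: A@1 B@2
Step 4: thread B executes B3 (z = z + 5). Shared: x=4 y=-5 z=4. PCs: A@1 B@3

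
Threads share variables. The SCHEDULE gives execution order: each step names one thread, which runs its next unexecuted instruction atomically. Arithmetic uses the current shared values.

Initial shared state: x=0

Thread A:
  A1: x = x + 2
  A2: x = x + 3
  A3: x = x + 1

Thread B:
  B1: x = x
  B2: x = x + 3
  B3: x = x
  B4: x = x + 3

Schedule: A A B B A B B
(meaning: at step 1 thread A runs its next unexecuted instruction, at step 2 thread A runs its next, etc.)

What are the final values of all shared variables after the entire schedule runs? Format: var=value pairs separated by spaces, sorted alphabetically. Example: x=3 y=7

Answer: x=12

Derivation:
Step 1: thread A executes A1 (x = x + 2). Shared: x=2. PCs: A@1 B@0
Step 2: thread A executes A2 (x = x + 3). Shared: x=5. PCs: A@2 B@0
Step 3: thread B executes B1 (x = x). Shared: x=5. PCs: A@2 B@1
Step 4: thread B executes B2 (x = x + 3). Shared: x=8. PCs: A@2 B@2
Step 5: thread A executes A3 (x = x + 1). Shared: x=9. PCs: A@3 B@2
Step 6: thread B executes B3 (x = x). Shared: x=9. PCs: A@3 B@3
Step 7: thread B executes B4 (x = x + 3). Shared: x=12. PCs: A@3 B@4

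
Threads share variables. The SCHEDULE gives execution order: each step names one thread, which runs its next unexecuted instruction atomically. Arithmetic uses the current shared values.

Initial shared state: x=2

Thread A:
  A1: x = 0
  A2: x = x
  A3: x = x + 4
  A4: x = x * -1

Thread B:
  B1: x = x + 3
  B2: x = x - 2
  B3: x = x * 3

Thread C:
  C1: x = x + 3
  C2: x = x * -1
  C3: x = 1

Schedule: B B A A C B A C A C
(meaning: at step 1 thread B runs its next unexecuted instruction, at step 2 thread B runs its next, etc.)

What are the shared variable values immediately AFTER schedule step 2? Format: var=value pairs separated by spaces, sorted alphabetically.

Answer: x=3

Derivation:
Step 1: thread B executes B1 (x = x + 3). Shared: x=5. PCs: A@0 B@1 C@0
Step 2: thread B executes B2 (x = x - 2). Shared: x=3. PCs: A@0 B@2 C@0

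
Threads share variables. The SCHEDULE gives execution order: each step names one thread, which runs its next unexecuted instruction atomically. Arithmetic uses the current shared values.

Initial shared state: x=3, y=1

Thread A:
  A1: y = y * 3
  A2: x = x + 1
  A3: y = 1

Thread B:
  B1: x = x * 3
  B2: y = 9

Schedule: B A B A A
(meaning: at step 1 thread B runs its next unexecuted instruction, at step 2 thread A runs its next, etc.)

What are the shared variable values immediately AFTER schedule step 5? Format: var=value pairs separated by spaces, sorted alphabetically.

Answer: x=10 y=1

Derivation:
Step 1: thread B executes B1 (x = x * 3). Shared: x=9 y=1. PCs: A@0 B@1
Step 2: thread A executes A1 (y = y * 3). Shared: x=9 y=3. PCs: A@1 B@1
Step 3: thread B executes B2 (y = 9). Shared: x=9 y=9. PCs: A@1 B@2
Step 4: thread A executes A2 (x = x + 1). Shared: x=10 y=9. PCs: A@2 B@2
Step 5: thread A executes A3 (y = 1). Shared: x=10 y=1. PCs: A@3 B@2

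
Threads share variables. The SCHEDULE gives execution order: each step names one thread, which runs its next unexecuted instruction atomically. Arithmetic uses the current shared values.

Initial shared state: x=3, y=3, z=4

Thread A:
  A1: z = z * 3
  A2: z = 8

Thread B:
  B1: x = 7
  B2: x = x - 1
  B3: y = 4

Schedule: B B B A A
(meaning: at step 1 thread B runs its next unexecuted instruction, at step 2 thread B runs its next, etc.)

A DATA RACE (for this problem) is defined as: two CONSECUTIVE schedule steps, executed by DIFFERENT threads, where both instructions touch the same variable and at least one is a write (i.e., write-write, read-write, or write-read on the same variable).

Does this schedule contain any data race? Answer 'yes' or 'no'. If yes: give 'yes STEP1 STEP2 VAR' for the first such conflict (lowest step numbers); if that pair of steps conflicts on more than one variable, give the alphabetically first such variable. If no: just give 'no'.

Steps 1,2: same thread (B). No race.
Steps 2,3: same thread (B). No race.
Steps 3,4: B(r=-,w=y) vs A(r=z,w=z). No conflict.
Steps 4,5: same thread (A). No race.

Answer: no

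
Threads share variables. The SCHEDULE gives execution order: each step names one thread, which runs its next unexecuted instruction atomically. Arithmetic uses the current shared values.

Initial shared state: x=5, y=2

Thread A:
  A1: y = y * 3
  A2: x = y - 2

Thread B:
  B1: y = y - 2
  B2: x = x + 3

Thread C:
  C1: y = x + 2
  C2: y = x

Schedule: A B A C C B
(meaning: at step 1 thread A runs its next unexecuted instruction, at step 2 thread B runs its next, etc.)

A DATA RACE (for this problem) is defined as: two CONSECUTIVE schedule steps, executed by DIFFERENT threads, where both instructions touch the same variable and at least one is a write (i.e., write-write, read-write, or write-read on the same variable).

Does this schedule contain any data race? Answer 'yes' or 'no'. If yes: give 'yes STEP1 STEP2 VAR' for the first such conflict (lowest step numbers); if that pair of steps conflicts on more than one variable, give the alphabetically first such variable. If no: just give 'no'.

Answer: yes 1 2 y

Derivation:
Steps 1,2: A(y = y * 3) vs B(y = y - 2). RACE on y (W-W).
Steps 2,3: B(y = y - 2) vs A(x = y - 2). RACE on y (W-R).
Steps 3,4: A(x = y - 2) vs C(y = x + 2). RACE on x (W-R), y (R-W). Multiple vars; alphabetically first is x.
Steps 4,5: same thread (C). No race.
Steps 5,6: C(y = x) vs B(x = x + 3). RACE on x (R-W).
First conflict at steps 1,2.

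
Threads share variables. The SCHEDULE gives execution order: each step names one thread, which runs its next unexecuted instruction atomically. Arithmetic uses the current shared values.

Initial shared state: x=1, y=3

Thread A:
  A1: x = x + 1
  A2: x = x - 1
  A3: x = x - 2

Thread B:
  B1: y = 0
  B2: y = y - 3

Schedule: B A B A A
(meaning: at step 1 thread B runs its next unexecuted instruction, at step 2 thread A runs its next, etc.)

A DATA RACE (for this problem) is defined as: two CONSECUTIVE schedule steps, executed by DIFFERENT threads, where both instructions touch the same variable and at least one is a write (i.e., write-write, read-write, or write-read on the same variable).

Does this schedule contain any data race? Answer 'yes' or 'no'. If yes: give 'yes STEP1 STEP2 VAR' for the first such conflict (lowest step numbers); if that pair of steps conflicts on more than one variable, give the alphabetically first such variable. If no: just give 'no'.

Steps 1,2: B(r=-,w=y) vs A(r=x,w=x). No conflict.
Steps 2,3: A(r=x,w=x) vs B(r=y,w=y). No conflict.
Steps 3,4: B(r=y,w=y) vs A(r=x,w=x). No conflict.
Steps 4,5: same thread (A). No race.

Answer: no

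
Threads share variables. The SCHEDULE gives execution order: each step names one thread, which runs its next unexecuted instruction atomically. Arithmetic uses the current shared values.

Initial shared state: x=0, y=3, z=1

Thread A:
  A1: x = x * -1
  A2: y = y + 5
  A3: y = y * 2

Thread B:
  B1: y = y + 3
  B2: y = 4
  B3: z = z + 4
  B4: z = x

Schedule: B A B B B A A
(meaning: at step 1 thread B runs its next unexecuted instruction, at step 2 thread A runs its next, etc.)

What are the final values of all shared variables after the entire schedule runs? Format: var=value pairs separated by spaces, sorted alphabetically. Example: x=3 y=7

Step 1: thread B executes B1 (y = y + 3). Shared: x=0 y=6 z=1. PCs: A@0 B@1
Step 2: thread A executes A1 (x = x * -1). Shared: x=0 y=6 z=1. PCs: A@1 B@1
Step 3: thread B executes B2 (y = 4). Shared: x=0 y=4 z=1. PCs: A@1 B@2
Step 4: thread B executes B3 (z = z + 4). Shared: x=0 y=4 z=5. PCs: A@1 B@3
Step 5: thread B executes B4 (z = x). Shared: x=0 y=4 z=0. PCs: A@1 B@4
Step 6: thread A executes A2 (y = y + 5). Shared: x=0 y=9 z=0. PCs: A@2 B@4
Step 7: thread A executes A3 (y = y * 2). Shared: x=0 y=18 z=0. PCs: A@3 B@4

Answer: x=0 y=18 z=0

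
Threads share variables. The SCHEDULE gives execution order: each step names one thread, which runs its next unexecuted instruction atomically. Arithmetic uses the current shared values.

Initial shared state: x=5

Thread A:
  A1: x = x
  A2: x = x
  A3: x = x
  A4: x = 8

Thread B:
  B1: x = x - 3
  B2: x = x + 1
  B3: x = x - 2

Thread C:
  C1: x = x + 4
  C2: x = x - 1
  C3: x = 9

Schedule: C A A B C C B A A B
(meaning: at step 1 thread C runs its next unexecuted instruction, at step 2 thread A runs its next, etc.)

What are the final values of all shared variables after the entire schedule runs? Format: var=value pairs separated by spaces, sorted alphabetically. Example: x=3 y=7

Answer: x=6

Derivation:
Step 1: thread C executes C1 (x = x + 4). Shared: x=9. PCs: A@0 B@0 C@1
Step 2: thread A executes A1 (x = x). Shared: x=9. PCs: A@1 B@0 C@1
Step 3: thread A executes A2 (x = x). Shared: x=9. PCs: A@2 B@0 C@1
Step 4: thread B executes B1 (x = x - 3). Shared: x=6. PCs: A@2 B@1 C@1
Step 5: thread C executes C2 (x = x - 1). Shared: x=5. PCs: A@2 B@1 C@2
Step 6: thread C executes C3 (x = 9). Shared: x=9. PCs: A@2 B@1 C@3
Step 7: thread B executes B2 (x = x + 1). Shared: x=10. PCs: A@2 B@2 C@3
Step 8: thread A executes A3 (x = x). Shared: x=10. PCs: A@3 B@2 C@3
Step 9: thread A executes A4 (x = 8). Shared: x=8. PCs: A@4 B@2 C@3
Step 10: thread B executes B3 (x = x - 2). Shared: x=6. PCs: A@4 B@3 C@3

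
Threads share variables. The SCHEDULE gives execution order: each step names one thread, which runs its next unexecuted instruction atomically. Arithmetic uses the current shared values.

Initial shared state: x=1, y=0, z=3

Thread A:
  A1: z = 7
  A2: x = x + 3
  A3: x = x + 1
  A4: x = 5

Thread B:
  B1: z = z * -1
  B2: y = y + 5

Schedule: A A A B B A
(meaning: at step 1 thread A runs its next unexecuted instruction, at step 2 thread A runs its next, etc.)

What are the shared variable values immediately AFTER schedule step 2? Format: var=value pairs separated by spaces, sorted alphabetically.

Step 1: thread A executes A1 (z = 7). Shared: x=1 y=0 z=7. PCs: A@1 B@0
Step 2: thread A executes A2 (x = x + 3). Shared: x=4 y=0 z=7. PCs: A@2 B@0

Answer: x=4 y=0 z=7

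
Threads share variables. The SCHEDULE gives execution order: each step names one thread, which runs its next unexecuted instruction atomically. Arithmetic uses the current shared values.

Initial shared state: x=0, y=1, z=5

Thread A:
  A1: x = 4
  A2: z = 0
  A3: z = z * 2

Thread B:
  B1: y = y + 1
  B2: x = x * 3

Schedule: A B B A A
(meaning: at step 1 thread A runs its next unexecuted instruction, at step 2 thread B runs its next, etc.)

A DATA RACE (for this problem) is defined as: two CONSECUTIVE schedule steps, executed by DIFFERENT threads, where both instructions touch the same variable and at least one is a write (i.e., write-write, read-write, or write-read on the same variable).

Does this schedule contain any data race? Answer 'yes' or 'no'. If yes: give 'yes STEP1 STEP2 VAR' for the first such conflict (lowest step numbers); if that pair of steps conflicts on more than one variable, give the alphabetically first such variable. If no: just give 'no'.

Answer: no

Derivation:
Steps 1,2: A(r=-,w=x) vs B(r=y,w=y). No conflict.
Steps 2,3: same thread (B). No race.
Steps 3,4: B(r=x,w=x) vs A(r=-,w=z). No conflict.
Steps 4,5: same thread (A). No race.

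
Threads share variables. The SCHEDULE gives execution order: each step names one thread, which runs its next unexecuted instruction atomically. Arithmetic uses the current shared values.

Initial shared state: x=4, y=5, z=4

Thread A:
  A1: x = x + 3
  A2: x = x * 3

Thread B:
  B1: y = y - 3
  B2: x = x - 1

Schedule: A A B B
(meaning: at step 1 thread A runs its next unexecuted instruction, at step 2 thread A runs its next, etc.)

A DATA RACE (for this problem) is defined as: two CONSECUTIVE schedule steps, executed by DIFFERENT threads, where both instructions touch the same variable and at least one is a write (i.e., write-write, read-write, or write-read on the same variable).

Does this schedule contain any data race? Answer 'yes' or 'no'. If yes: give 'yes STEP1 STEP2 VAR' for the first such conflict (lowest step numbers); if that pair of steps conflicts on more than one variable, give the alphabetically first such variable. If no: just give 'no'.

Answer: no

Derivation:
Steps 1,2: same thread (A). No race.
Steps 2,3: A(r=x,w=x) vs B(r=y,w=y). No conflict.
Steps 3,4: same thread (B). No race.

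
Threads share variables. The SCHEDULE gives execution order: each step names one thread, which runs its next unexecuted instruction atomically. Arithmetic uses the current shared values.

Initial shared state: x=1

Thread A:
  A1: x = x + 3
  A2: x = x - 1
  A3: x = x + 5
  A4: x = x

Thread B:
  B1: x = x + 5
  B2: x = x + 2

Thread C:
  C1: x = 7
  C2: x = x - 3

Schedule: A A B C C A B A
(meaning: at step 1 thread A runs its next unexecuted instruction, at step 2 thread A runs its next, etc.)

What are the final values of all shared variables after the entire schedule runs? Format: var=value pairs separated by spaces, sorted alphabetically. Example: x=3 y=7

Answer: x=11

Derivation:
Step 1: thread A executes A1 (x = x + 3). Shared: x=4. PCs: A@1 B@0 C@0
Step 2: thread A executes A2 (x = x - 1). Shared: x=3. PCs: A@2 B@0 C@0
Step 3: thread B executes B1 (x = x + 5). Shared: x=8. PCs: A@2 B@1 C@0
Step 4: thread C executes C1 (x = 7). Shared: x=7. PCs: A@2 B@1 C@1
Step 5: thread C executes C2 (x = x - 3). Shared: x=4. PCs: A@2 B@1 C@2
Step 6: thread A executes A3 (x = x + 5). Shared: x=9. PCs: A@3 B@1 C@2
Step 7: thread B executes B2 (x = x + 2). Shared: x=11. PCs: A@3 B@2 C@2
Step 8: thread A executes A4 (x = x). Shared: x=11. PCs: A@4 B@2 C@2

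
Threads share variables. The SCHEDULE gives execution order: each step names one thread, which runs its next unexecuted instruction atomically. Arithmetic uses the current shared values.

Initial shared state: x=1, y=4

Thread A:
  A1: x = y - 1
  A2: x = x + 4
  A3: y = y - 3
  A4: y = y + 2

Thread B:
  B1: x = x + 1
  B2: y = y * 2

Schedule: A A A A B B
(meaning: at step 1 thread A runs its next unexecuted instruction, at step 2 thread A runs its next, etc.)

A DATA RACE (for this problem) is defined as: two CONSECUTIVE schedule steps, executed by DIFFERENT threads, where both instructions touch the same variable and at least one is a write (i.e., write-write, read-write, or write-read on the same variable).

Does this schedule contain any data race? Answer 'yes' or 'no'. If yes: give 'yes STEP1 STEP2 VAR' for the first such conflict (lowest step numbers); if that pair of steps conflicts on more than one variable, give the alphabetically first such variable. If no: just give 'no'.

Steps 1,2: same thread (A). No race.
Steps 2,3: same thread (A). No race.
Steps 3,4: same thread (A). No race.
Steps 4,5: A(r=y,w=y) vs B(r=x,w=x). No conflict.
Steps 5,6: same thread (B). No race.

Answer: no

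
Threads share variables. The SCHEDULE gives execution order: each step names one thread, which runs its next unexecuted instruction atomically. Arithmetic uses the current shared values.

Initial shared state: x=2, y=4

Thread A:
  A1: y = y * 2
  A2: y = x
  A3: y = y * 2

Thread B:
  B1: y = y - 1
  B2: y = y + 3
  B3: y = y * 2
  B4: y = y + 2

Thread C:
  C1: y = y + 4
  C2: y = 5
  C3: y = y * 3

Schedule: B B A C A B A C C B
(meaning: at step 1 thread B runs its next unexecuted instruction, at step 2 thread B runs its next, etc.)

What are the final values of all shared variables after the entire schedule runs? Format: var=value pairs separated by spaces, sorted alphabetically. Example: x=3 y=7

Answer: x=2 y=17

Derivation:
Step 1: thread B executes B1 (y = y - 1). Shared: x=2 y=3. PCs: A@0 B@1 C@0
Step 2: thread B executes B2 (y = y + 3). Shared: x=2 y=6. PCs: A@0 B@2 C@0
Step 3: thread A executes A1 (y = y * 2). Shared: x=2 y=12. PCs: A@1 B@2 C@0
Step 4: thread C executes C1 (y = y + 4). Shared: x=2 y=16. PCs: A@1 B@2 C@1
Step 5: thread A executes A2 (y = x). Shared: x=2 y=2. PCs: A@2 B@2 C@1
Step 6: thread B executes B3 (y = y * 2). Shared: x=2 y=4. PCs: A@2 B@3 C@1
Step 7: thread A executes A3 (y = y * 2). Shared: x=2 y=8. PCs: A@3 B@3 C@1
Step 8: thread C executes C2 (y = 5). Shared: x=2 y=5. PCs: A@3 B@3 C@2
Step 9: thread C executes C3 (y = y * 3). Shared: x=2 y=15. PCs: A@3 B@3 C@3
Step 10: thread B executes B4 (y = y + 2). Shared: x=2 y=17. PCs: A@3 B@4 C@3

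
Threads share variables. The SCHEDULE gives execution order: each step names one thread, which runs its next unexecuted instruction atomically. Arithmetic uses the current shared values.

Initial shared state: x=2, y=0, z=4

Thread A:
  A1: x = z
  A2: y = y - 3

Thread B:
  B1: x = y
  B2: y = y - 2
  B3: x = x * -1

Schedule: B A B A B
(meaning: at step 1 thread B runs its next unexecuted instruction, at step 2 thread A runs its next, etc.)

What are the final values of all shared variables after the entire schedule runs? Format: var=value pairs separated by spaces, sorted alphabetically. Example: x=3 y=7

Answer: x=-4 y=-5 z=4

Derivation:
Step 1: thread B executes B1 (x = y). Shared: x=0 y=0 z=4. PCs: A@0 B@1
Step 2: thread A executes A1 (x = z). Shared: x=4 y=0 z=4. PCs: A@1 B@1
Step 3: thread B executes B2 (y = y - 2). Shared: x=4 y=-2 z=4. PCs: A@1 B@2
Step 4: thread A executes A2 (y = y - 3). Shared: x=4 y=-5 z=4. PCs: A@2 B@2
Step 5: thread B executes B3 (x = x * -1). Shared: x=-4 y=-5 z=4. PCs: A@2 B@3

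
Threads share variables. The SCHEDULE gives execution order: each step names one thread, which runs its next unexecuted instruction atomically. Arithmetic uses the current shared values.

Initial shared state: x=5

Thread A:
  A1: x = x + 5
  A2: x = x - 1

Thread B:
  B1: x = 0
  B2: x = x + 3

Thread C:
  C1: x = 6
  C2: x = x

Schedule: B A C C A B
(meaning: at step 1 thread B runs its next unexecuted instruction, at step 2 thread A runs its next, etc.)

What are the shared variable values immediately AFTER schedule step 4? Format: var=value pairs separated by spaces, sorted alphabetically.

Step 1: thread B executes B1 (x = 0). Shared: x=0. PCs: A@0 B@1 C@0
Step 2: thread A executes A1 (x = x + 5). Shared: x=5. PCs: A@1 B@1 C@0
Step 3: thread C executes C1 (x = 6). Shared: x=6. PCs: A@1 B@1 C@1
Step 4: thread C executes C2 (x = x). Shared: x=6. PCs: A@1 B@1 C@2

Answer: x=6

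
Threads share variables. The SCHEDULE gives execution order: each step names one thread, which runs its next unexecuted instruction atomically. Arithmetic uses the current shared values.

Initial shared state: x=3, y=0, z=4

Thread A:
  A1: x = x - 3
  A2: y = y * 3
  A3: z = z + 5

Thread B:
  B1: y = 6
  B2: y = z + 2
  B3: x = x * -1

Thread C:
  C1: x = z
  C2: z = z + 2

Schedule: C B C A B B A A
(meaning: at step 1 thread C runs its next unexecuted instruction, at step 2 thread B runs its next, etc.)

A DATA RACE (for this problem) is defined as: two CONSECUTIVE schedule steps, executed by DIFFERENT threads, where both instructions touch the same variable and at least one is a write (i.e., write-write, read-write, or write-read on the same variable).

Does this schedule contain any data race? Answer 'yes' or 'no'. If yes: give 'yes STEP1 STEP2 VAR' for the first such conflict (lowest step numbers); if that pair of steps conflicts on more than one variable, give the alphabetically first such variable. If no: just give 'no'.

Steps 1,2: C(r=z,w=x) vs B(r=-,w=y). No conflict.
Steps 2,3: B(r=-,w=y) vs C(r=z,w=z). No conflict.
Steps 3,4: C(r=z,w=z) vs A(r=x,w=x). No conflict.
Steps 4,5: A(r=x,w=x) vs B(r=z,w=y). No conflict.
Steps 5,6: same thread (B). No race.
Steps 6,7: B(r=x,w=x) vs A(r=y,w=y). No conflict.
Steps 7,8: same thread (A). No race.

Answer: no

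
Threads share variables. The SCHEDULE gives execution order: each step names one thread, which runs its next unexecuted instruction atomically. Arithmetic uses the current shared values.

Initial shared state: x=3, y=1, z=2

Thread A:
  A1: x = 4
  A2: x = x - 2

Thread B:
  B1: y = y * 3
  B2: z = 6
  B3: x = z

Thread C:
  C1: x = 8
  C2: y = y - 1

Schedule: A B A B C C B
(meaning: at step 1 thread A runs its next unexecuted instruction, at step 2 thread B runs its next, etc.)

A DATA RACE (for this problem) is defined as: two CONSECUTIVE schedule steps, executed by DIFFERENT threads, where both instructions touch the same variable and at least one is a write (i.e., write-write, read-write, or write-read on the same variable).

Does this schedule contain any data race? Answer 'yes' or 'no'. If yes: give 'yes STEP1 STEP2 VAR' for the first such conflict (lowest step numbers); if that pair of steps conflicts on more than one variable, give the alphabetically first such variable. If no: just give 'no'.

Steps 1,2: A(r=-,w=x) vs B(r=y,w=y). No conflict.
Steps 2,3: B(r=y,w=y) vs A(r=x,w=x). No conflict.
Steps 3,4: A(r=x,w=x) vs B(r=-,w=z). No conflict.
Steps 4,5: B(r=-,w=z) vs C(r=-,w=x). No conflict.
Steps 5,6: same thread (C). No race.
Steps 6,7: C(r=y,w=y) vs B(r=z,w=x). No conflict.

Answer: no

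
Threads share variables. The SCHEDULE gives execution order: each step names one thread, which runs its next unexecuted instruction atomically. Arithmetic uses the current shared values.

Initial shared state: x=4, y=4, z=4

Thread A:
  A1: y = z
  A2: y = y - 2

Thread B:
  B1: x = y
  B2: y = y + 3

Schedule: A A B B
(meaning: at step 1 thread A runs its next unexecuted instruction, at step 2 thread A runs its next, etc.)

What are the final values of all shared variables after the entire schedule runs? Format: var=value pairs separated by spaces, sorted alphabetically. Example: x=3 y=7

Step 1: thread A executes A1 (y = z). Shared: x=4 y=4 z=4. PCs: A@1 B@0
Step 2: thread A executes A2 (y = y - 2). Shared: x=4 y=2 z=4. PCs: A@2 B@0
Step 3: thread B executes B1 (x = y). Shared: x=2 y=2 z=4. PCs: A@2 B@1
Step 4: thread B executes B2 (y = y + 3). Shared: x=2 y=5 z=4. PCs: A@2 B@2

Answer: x=2 y=5 z=4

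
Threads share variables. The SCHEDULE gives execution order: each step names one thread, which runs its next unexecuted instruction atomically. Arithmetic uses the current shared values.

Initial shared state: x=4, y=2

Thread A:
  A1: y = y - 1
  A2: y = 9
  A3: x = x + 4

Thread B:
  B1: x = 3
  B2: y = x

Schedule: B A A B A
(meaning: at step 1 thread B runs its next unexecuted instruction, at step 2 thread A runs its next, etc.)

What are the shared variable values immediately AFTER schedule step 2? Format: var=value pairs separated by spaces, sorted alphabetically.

Answer: x=3 y=1

Derivation:
Step 1: thread B executes B1 (x = 3). Shared: x=3 y=2. PCs: A@0 B@1
Step 2: thread A executes A1 (y = y - 1). Shared: x=3 y=1. PCs: A@1 B@1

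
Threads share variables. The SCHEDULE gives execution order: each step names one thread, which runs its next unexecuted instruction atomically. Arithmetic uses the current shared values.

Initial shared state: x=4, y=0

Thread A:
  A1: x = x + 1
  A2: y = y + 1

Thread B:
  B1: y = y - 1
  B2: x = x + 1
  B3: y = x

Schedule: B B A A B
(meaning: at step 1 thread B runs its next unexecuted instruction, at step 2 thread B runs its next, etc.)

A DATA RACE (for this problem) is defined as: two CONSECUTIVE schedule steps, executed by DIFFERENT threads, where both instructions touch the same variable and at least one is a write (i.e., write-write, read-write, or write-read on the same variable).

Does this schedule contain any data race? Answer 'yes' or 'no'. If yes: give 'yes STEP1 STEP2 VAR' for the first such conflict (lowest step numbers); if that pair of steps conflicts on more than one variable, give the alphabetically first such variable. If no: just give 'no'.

Answer: yes 2 3 x

Derivation:
Steps 1,2: same thread (B). No race.
Steps 2,3: B(x = x + 1) vs A(x = x + 1). RACE on x (W-W).
Steps 3,4: same thread (A). No race.
Steps 4,5: A(y = y + 1) vs B(y = x). RACE on y (W-W).
First conflict at steps 2,3.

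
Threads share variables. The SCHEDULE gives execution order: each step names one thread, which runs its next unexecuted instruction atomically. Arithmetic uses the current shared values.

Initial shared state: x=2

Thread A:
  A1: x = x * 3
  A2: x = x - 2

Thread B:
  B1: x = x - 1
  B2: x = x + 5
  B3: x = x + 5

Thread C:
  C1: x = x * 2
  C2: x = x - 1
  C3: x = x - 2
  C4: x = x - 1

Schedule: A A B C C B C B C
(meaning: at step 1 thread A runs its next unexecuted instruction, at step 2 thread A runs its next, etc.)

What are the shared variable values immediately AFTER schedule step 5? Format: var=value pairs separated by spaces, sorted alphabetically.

Answer: x=5

Derivation:
Step 1: thread A executes A1 (x = x * 3). Shared: x=6. PCs: A@1 B@0 C@0
Step 2: thread A executes A2 (x = x - 2). Shared: x=4. PCs: A@2 B@0 C@0
Step 3: thread B executes B1 (x = x - 1). Shared: x=3. PCs: A@2 B@1 C@0
Step 4: thread C executes C1 (x = x * 2). Shared: x=6. PCs: A@2 B@1 C@1
Step 5: thread C executes C2 (x = x - 1). Shared: x=5. PCs: A@2 B@1 C@2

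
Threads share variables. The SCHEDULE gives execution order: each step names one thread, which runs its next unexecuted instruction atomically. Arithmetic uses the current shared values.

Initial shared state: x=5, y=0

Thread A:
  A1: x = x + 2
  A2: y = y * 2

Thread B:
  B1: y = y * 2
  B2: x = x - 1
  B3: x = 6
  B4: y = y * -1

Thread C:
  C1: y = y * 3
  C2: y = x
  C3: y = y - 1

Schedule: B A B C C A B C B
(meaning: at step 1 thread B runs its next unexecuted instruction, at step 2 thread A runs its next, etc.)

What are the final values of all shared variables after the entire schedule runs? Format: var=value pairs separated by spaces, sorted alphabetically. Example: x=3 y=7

Answer: x=6 y=-11

Derivation:
Step 1: thread B executes B1 (y = y * 2). Shared: x=5 y=0. PCs: A@0 B@1 C@0
Step 2: thread A executes A1 (x = x + 2). Shared: x=7 y=0. PCs: A@1 B@1 C@0
Step 3: thread B executes B2 (x = x - 1). Shared: x=6 y=0. PCs: A@1 B@2 C@0
Step 4: thread C executes C1 (y = y * 3). Shared: x=6 y=0. PCs: A@1 B@2 C@1
Step 5: thread C executes C2 (y = x). Shared: x=6 y=6. PCs: A@1 B@2 C@2
Step 6: thread A executes A2 (y = y * 2). Shared: x=6 y=12. PCs: A@2 B@2 C@2
Step 7: thread B executes B3 (x = 6). Shared: x=6 y=12. PCs: A@2 B@3 C@2
Step 8: thread C executes C3 (y = y - 1). Shared: x=6 y=11. PCs: A@2 B@3 C@3
Step 9: thread B executes B4 (y = y * -1). Shared: x=6 y=-11. PCs: A@2 B@4 C@3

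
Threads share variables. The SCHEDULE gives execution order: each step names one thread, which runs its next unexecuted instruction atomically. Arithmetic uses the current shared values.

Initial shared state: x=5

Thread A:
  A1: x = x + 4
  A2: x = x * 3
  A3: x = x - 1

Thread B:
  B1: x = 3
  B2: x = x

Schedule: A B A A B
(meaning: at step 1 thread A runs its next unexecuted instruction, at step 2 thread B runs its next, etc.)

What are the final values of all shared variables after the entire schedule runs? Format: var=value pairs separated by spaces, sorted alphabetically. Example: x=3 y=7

Step 1: thread A executes A1 (x = x + 4). Shared: x=9. PCs: A@1 B@0
Step 2: thread B executes B1 (x = 3). Shared: x=3. PCs: A@1 B@1
Step 3: thread A executes A2 (x = x * 3). Shared: x=9. PCs: A@2 B@1
Step 4: thread A executes A3 (x = x - 1). Shared: x=8. PCs: A@3 B@1
Step 5: thread B executes B2 (x = x). Shared: x=8. PCs: A@3 B@2

Answer: x=8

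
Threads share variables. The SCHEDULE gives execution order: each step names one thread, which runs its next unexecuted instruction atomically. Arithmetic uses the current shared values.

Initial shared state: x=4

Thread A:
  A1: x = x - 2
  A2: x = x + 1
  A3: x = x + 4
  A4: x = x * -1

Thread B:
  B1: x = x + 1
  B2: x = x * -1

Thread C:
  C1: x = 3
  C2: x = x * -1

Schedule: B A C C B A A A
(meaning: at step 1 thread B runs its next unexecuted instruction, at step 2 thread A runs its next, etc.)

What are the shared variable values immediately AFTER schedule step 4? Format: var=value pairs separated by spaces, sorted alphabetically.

Step 1: thread B executes B1 (x = x + 1). Shared: x=5. PCs: A@0 B@1 C@0
Step 2: thread A executes A1 (x = x - 2). Shared: x=3. PCs: A@1 B@1 C@0
Step 3: thread C executes C1 (x = 3). Shared: x=3. PCs: A@1 B@1 C@1
Step 4: thread C executes C2 (x = x * -1). Shared: x=-3. PCs: A@1 B@1 C@2

Answer: x=-3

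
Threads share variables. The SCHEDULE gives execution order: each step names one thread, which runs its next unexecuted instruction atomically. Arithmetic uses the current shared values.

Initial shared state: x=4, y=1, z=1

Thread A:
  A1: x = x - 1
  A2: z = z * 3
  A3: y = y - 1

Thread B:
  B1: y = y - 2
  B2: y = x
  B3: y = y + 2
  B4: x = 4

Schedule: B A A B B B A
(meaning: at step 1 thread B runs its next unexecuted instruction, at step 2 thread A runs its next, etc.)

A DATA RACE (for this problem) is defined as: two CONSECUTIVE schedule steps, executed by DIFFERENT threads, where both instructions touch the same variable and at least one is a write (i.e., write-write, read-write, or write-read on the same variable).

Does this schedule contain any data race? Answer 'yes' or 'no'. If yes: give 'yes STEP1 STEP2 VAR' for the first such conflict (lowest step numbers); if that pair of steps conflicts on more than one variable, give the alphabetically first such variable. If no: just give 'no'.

Steps 1,2: B(r=y,w=y) vs A(r=x,w=x). No conflict.
Steps 2,3: same thread (A). No race.
Steps 3,4: A(r=z,w=z) vs B(r=x,w=y). No conflict.
Steps 4,5: same thread (B). No race.
Steps 5,6: same thread (B). No race.
Steps 6,7: B(r=-,w=x) vs A(r=y,w=y). No conflict.

Answer: no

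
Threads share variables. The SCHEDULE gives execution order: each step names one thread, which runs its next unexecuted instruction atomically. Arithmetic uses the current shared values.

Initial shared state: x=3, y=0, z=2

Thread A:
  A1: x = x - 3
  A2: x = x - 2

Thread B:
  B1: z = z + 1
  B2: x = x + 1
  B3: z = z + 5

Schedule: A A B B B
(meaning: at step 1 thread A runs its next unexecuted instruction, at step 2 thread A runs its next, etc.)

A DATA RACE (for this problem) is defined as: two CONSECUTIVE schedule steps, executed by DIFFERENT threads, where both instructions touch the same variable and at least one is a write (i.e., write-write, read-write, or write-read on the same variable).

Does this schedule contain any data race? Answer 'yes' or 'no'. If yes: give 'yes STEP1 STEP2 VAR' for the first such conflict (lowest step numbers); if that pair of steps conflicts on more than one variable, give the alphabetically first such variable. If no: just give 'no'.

Steps 1,2: same thread (A). No race.
Steps 2,3: A(r=x,w=x) vs B(r=z,w=z). No conflict.
Steps 3,4: same thread (B). No race.
Steps 4,5: same thread (B). No race.

Answer: no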